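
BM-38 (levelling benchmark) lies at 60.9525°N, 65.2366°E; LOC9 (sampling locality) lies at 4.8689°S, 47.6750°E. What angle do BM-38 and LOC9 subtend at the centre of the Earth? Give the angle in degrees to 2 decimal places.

Δφ = -65.8214°,  Δλ = -17.5616°
a = sin²(Δφ/2) + cos φ₁ cos φ₂ sin²(Δλ/2) = 0.306483
c = 2·arcsin(√a) = 1.173383 rad = 67.2299°

67.23°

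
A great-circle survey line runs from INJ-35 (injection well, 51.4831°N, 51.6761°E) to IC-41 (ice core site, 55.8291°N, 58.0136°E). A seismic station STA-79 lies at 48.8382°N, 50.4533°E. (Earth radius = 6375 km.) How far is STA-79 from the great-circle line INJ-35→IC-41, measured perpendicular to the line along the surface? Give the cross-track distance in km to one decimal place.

111.7 km

δ₁₃ = central angle INJ-35→STA-79 = 0.048143 rad  (haversine)
θ₁₃ = bearing INJ-35→STA-79 = 196.970°,  θ₁₂ = bearing INJ-35→IC-41 = 38.314°
dₓₜ = R·arcsin(sin δ₁₃ · sin(θ₁₃ − θ₁₂)) = 6375·arcsin(0.04812·sin(158.656°)) = 111.668 km
|dₓₜ| = 111.668 km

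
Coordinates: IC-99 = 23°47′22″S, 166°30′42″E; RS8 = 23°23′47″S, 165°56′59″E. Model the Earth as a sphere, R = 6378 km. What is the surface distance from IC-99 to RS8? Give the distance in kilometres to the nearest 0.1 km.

IC-99: φ = -23.78944°, λ = +166.51167°
RS8: φ = -23.39639°, λ = +165.94972°
Δφ = 0.3931°,  Δλ = -0.5619°
a = sin²(Δφ/2) + cos φ₁ cos φ₂ sin²(Δλ/2) = 0.000032
c = 2·arcsin(√a) = 0.011307 rad = 0.6478°
d = R·c = 6378 × 0.011307 = 72.1 km

72.1 km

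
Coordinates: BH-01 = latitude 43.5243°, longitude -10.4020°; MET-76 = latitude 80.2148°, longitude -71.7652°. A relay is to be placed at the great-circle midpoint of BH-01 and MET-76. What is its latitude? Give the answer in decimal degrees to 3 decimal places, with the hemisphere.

63.898°N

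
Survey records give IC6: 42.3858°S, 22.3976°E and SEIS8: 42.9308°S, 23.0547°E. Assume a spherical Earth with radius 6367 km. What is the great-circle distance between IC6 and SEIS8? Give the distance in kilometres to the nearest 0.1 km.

80.9 km

Δφ = -0.5450°,  Δλ = 0.6571°
a = sin²(Δφ/2) + cos φ₁ cos φ₂ sin²(Δλ/2) = 0.000040
c = 2·arcsin(√a) = 0.012713 rad = 0.7284°
d = R·c = 6367 × 0.012713 = 80.9 km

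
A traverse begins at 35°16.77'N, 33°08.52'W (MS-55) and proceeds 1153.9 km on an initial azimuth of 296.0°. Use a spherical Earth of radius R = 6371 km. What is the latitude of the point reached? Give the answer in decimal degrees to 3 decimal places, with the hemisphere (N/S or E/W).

39.241°N

MS-55: φ = +35.27950°, λ = -33.14200°
δ = d/R = 1153.9/6371 = 0.181118 rad
φ₂ = arcsin(sin φ₁ cos δ + cos φ₁ sin δ cos θ)
   = arcsin(0.57757·0.98364 + 0.81634·0.18013·0.43837) = 39.24070°
λ₂ = λ₁ + atan2(sin θ sin δ cos φ₁, cos δ − sin φ₁ sin φ₂) = -45.20797°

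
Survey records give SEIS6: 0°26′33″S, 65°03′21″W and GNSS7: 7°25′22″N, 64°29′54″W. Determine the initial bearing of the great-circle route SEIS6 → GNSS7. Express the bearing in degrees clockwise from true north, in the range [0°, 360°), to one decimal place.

SEIS6: φ = -0.44250°, λ = -65.05583°
GNSS7: φ = +7.42278°, λ = -64.49833°
Δλ = 0.5575°
y = sin Δλ · cos φ₂ = 0.009649
x = cos φ₁ sin φ₂ − sin φ₁ cos φ₂ cos Δλ = 0.136844
θ = atan2(y, x) = 4.0331° → 4.0331° (mod 360°)

4.0°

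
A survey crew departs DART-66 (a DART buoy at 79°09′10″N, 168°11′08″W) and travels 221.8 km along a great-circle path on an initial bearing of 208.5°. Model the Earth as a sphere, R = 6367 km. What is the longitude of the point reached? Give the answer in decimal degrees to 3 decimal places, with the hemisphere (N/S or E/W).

172.542°W

DART-66: φ = +79.15278°, λ = -168.18556°
δ = d/R = 221.8/6367 = 0.034836 rad
φ₂ = arcsin(sin φ₁ cos δ + cos φ₁ sin δ cos θ)
   = arcsin(0.98213·0.99939 + 0.18819·0.03483·-0.87882) = 77.36320°
λ₂ = λ₁ + atan2(sin θ sin δ cos φ₁, cos δ − sin φ₁ sin φ₂) = -172.54223°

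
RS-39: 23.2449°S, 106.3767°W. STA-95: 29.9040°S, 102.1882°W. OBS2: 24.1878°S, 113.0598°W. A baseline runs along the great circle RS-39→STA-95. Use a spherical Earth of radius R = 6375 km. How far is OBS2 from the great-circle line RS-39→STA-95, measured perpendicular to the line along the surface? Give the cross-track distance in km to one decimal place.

653.6 km

δ₁₃ = central angle RS-39→OBS2 = 0.108040 rad  (haversine)
θ₁₃ = bearing RS-39→OBS2 = 259.904°,  θ₁₂ = bearing RS-39→STA-95 = 151.555°
dₓₜ = R·arcsin(sin δ₁₃ · sin(θ₁₃ − θ₁₂)) = 6375·arcsin(0.10783·sin(108.349°)) = 653.611 km
|dₓₜ| = 653.611 km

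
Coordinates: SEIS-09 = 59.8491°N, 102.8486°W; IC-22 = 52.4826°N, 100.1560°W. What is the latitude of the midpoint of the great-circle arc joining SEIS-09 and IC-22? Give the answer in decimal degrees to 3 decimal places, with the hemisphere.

56.173°N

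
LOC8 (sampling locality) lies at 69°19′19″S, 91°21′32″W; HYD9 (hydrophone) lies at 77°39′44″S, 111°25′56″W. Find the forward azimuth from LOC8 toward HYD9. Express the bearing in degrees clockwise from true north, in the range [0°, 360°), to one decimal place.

205.0°

LOC8: φ = -69.32194°, λ = -91.35889°
HYD9: φ = -77.66222°, λ = -111.43222°
Δλ = -20.0733°
y = sin Δλ · cos φ₂ = -0.073338
x = cos φ₁ sin φ₂ − sin φ₁ cos φ₂ cos Δλ = -0.157195
θ = atan2(y, x) = -154.9891° → 205.0109° (mod 360°)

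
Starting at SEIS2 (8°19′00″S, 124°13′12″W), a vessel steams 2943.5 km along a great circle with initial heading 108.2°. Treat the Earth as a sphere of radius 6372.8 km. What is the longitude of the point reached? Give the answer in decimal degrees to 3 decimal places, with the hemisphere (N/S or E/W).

SEIS2: φ = -8.31667°, λ = -124.22000°
δ = d/R = 2943.5/6372.8 = 0.461885 rad
φ₂ = arcsin(sin φ₁ cos δ + cos φ₁ sin δ cos θ)
   = arcsin(-0.14464·0.89521 + 0.98948·0.44564·-0.31233) = -15.49840°
λ₂ = λ₁ + atan2(sin θ sin δ cos φ₁, cos δ − sin φ₁ sin φ₂) = -98.15972°

98.160°W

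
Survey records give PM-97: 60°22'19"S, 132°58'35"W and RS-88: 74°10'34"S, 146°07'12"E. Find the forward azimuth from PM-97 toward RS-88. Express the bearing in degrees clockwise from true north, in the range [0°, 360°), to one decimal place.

PM-97: φ = -60.37194°, λ = -132.97639°
RS-88: φ = -74.17611°, λ = +146.12000°
Δλ = -80.9036°
y = sin Δλ · cos φ₂ = -0.269252
x = cos φ₁ sin φ₂ − sin φ₁ cos φ₂ cos Δλ = -0.438160
θ = atan2(y, x) = -148.4290° → 211.5710° (mod 360°)

211.6°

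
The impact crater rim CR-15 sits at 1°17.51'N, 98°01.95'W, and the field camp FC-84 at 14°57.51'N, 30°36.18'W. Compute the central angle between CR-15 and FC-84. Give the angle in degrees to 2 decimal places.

CR-15: φ = +1.29183°, λ = -98.03250°
FC-84: φ = +14.95850°, λ = -30.60300°
Δφ = 13.6667°,  Δλ = 67.4295°
a = sin²(Δφ/2) + cos φ₁ cos φ₂ sin²(Δλ/2) = 0.311731
c = 2·arcsin(√a) = 1.184739 rad = 67.8806°

67.88°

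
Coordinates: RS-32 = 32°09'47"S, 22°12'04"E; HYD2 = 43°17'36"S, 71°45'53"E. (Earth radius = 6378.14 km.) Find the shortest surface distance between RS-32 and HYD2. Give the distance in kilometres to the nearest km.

4466 km

RS-32: φ = -32.16306°, λ = +22.20111°
HYD2: φ = -43.29333°, λ = +71.76472°
Δφ = -11.1303°,  Δλ = 49.5636°
a = sin²(Δφ/2) + cos φ₁ cos φ₂ sin²(Δλ/2) = 0.117662
c = 2·arcsin(√a) = 0.700257 rad = 40.1218°
d = R·c = 6378.14 × 0.700257 = 4466.3 km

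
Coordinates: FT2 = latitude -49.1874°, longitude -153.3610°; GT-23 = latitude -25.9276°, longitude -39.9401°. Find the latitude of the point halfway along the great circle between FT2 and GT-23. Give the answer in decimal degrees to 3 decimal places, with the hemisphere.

53.712°S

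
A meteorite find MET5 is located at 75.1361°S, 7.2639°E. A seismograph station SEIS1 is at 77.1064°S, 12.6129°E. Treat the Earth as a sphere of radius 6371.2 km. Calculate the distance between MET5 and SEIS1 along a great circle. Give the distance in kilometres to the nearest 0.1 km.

Δφ = -1.9703°,  Δλ = 5.3490°
a = sin²(Δφ/2) + cos φ₁ cos φ₂ sin²(Δλ/2) = 0.000420
c = 2·arcsin(√a) = 0.041002 rad = 2.3493°
d = R·c = 6371.2 × 0.041002 = 261.2 km

261.2 km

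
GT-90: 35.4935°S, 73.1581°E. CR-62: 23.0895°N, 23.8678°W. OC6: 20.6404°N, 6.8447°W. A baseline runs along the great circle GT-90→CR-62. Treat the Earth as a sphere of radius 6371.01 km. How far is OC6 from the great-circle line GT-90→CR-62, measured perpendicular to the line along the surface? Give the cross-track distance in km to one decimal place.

768.9 km

δ₁₃ = central angle GT-90→OC6 = 1.643257 rad  (haversine)
θ₁₃ = bearing GT-90→OC6 = 292.478°,  θ₁₂ = bearing GT-90→CR-62 = 285.545°
dₓₜ = R·arcsin(sin δ₁₃ · sin(θ₁₃ − θ₁₂)) = 6371.01·arcsin(0.99738·sin(6.933°)) = 768.873 km
|dₓₜ| = 768.873 km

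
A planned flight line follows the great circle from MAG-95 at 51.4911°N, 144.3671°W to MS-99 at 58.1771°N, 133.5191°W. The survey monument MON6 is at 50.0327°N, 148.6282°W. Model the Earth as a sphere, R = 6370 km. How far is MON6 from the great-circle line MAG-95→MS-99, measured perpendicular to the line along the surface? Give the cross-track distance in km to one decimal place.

δ₁₃ = central angle MAG-95→MON6 = 0.053475 rad  (haversine)
θ₁₃ = bearing MAG-95→MON6 = 243.245°,  θ₁₂ = bearing MAG-95→MS-99 = 38.716°
dₓₜ = R·arcsin(sin δ₁₃ · sin(θ₁₃ − θ₁₂)) = 6370·arcsin(0.05345·sin(204.530°)) = -141.365 km
|dₓₜ| = 141.365 km

141.4 km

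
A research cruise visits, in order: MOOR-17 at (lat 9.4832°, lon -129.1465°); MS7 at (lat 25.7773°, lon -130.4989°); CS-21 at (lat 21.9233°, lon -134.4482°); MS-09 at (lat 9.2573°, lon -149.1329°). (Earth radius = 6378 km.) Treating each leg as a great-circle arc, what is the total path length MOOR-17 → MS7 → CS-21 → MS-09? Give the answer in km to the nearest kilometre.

4518 km

MOOR-17→MS7: c = 0.285266 rad, d = 1819.43 km
MS7→CS-21: c = 0.092175 rad, d = 587.89 km
CS-21→MS-09: c = 0.330879 rad, d = 2110.35 km
Total = 1819.43 + 587.89 + 2110.35 = 4517.67 km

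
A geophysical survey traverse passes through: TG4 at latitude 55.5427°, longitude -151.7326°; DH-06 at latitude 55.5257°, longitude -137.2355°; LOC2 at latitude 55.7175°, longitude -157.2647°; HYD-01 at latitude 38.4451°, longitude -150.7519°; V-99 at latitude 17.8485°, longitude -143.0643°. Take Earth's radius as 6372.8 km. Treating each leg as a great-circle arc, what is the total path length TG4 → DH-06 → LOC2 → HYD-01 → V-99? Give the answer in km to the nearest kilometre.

TG4→DH-06: c = 0.142929 rad, d = 910.86 km
DH-06→LOC2: c = 0.196731 rad, d = 1253.73 km
LOC2→HYD-01: c = 0.310906 rad, d = 1981.34 km
HYD-01→V-99: c = 0.378067 rad, d = 2409.35 km
Total = 910.86 + 1253.73 + 1981.34 + 2409.35 = 6555.27 km

6555 km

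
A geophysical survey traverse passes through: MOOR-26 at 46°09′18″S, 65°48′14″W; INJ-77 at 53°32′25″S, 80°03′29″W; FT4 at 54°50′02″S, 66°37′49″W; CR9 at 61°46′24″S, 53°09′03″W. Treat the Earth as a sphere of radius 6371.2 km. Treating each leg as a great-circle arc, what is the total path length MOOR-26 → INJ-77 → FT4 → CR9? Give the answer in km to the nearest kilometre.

3290 km

MOOR-26: φ = -46.15500°, λ = -65.80389°
INJ-77: φ = -53.54028°, λ = -80.05806°
FT4: φ = -54.83389°, λ = -66.63028°
CR9: φ = -61.77333°, λ = -53.15083°
MOOR-26→INJ-77: c = 0.205148 rad, d = 1307.04 km
INJ-77→FT4: c = 0.138756 rad, d = 884.04 km
FT4→CR9: c = 0.172430 rad, d = 1098.59 km
Total = 1307.04 + 884.04 + 1098.59 = 3289.67 km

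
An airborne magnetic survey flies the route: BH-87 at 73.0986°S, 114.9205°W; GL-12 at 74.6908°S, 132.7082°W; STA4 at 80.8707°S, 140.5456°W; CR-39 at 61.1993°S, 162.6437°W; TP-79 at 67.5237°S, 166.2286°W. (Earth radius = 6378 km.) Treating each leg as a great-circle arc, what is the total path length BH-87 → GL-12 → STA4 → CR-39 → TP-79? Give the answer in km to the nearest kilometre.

4304 km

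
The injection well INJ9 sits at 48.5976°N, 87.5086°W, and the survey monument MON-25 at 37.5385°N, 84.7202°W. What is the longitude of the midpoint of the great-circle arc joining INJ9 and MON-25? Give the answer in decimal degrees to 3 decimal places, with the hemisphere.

85.988°W

Bx = cos φ₂ cos Δλ = 0.792005,  By = cos φ₂ sin Δλ = 0.038575
φₘ = atan2(sin φ₁ + sin φ₂, √((cos φ₁ + Bx)² + By²)) = 43.07644°
λₘ = λ₁ + atan2(By, cos φ₁ + Bx) = -85.98821°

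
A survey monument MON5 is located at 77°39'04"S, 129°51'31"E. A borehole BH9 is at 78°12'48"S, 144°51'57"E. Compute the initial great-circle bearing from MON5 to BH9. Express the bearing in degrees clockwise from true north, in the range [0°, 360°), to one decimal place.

107.4°

MON5: φ = -77.65111°, λ = +129.85861°
BH9: φ = -78.21333°, λ = +144.86583°
Δλ = 15.0072°
y = sin Δλ · cos φ₂ = 0.052893
x = cos φ₁ sin φ₂ − sin φ₁ cos φ₂ cos Δλ = -0.016618
θ = atan2(y, x) = 107.4418° → 107.4418° (mod 360°)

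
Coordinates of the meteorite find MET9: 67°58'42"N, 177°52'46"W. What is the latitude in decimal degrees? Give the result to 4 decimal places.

67.9783°N

67° + 58′/60 + 42″/3600 = 67 + 0.96667 + 0.01167 = 67.9783°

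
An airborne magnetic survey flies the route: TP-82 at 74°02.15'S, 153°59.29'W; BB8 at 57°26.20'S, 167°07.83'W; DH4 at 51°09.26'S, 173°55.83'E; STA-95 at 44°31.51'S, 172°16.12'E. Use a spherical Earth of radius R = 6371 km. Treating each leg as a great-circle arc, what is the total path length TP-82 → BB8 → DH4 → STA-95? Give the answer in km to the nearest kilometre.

TP-82: φ = -74.03583°, λ = -153.98817°
BB8: φ = -57.43667°, λ = -167.13050°
DH4: φ = -51.15433°, λ = +173.93050°
STA-95: φ = -44.52517°, λ = +172.26867°
TP-82→BB8: c = 0.302987 rad, d = 1930.33 km
BB8→DH4: c = 0.220816 rad, d = 1406.82 km
DH4→STA-95: c = 0.117319 rad, d = 747.44 km
Total = 1930.33 + 1406.82 + 747.44 = 4084.59 km

4085 km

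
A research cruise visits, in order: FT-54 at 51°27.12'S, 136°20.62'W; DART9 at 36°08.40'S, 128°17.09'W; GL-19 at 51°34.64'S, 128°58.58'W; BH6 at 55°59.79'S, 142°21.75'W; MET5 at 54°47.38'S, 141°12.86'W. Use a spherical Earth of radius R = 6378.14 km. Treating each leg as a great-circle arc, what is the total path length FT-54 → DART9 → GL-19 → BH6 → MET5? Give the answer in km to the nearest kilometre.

FT-54: φ = -51.45200°, λ = -136.34367°
DART9: φ = -36.14000°, λ = -128.28483°
GL-19: φ = -51.57733°, λ = -128.97633°
BH6: φ = -55.99650°, λ = -142.36250°
MET5: φ = -54.78967°, λ = -141.21433°
FT-54→DART9: c = 0.285460 rad, d = 1820.70 km
DART9→GL-19: c = 0.269570 rad, d = 1719.35 km
GL-19→BH6: c = 0.157740 rad, d = 1006.09 km
BH6→MET5: c = 0.023941 rad, d = 152.70 km
Total = 1820.70 + 1719.35 + 1006.09 + 152.70 = 4698.84 km

4699 km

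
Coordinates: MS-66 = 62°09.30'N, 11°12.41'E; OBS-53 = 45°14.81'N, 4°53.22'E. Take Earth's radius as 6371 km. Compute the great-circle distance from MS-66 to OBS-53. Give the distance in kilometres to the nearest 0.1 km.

1923.4 km

MS-66: φ = +62.15500°, λ = +11.20683°
OBS-53: φ = +45.24683°, λ = +4.88700°
Δφ = -16.9082°,  Δλ = -6.3198°
a = sin²(Δφ/2) + cos φ₁ cos φ₂ sin²(Δλ/2) = 0.022613
c = 2·arcsin(√a) = 0.301899 rad = 17.2975°
d = R·c = 6371 × 0.301899 = 1923.4 km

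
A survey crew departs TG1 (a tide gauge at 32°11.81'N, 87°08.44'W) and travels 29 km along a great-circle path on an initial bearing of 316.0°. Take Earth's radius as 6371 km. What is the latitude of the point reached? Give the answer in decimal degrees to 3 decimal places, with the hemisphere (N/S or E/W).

32.384°N

TG1: φ = +32.19683°, λ = -87.14067°
δ = d/R = 29/6371 = 0.004552 rad
φ₂ = arcsin(sin φ₁ cos δ + cos φ₁ sin δ cos θ)
   = arcsin(0.53283·0.99999 + 0.84622·0.00455·0.71934) = 32.38426°
λ₂ = λ₁ + atan2(sin θ sin δ cos φ₁, cos δ − sin φ₁ sin φ₂) = -87.35520°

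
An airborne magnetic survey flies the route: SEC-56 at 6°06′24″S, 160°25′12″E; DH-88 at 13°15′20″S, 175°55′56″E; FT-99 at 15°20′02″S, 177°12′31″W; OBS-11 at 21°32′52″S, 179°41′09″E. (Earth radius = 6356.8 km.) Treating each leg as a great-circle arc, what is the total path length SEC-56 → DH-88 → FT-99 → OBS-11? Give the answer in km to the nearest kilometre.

3407 km

SEC-56: φ = -6.10667°, λ = +160.42000°
DH-88: φ = -13.25556°, λ = +175.93222°
FT-99: φ = -15.33389°, λ = -177.20861°
OBS-11: φ = -21.54778°, λ = +179.68583°
SEC-56→DH-88: c = 0.294418 rad, d = 1871.56 km
DH-88→FT-99: c = 0.121536 rad, d = 772.58 km
FT-99→OBS-11: c = 0.120010 rad, d = 762.88 km
Total = 1871.56 + 772.58 + 762.88 = 3407.02 km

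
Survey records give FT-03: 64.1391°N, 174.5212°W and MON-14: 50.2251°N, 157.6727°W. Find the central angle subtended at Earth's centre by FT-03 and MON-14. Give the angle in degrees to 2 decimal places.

16.53°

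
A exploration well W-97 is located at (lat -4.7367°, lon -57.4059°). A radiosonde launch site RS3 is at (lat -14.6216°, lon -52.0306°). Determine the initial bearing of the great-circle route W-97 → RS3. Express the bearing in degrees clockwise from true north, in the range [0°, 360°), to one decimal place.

Δλ = 5.3753°
y = sin Δλ · cos φ₂ = 0.090645
x = cos φ₁ sin φ₂ − sin φ₁ cos φ₂ cos Δλ = -0.172021
θ = atan2(y, x) = 152.2133° → 152.2133° (mod 360°)

152.2°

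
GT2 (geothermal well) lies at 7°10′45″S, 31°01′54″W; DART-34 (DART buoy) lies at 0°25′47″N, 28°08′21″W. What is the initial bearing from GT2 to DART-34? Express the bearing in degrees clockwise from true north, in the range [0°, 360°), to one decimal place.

20.9°

GT2: φ = -7.17917°, λ = -31.03167°
DART-34: φ = +0.42972°, λ = -28.13917°
Δλ = 2.8925°
y = sin Δλ · cos φ₂ = 0.050461
x = cos φ₁ sin φ₂ − sin φ₁ cos φ₂ cos Δλ = 0.132251
θ = atan2(y, x) = 20.8845° → 20.8845° (mod 360°)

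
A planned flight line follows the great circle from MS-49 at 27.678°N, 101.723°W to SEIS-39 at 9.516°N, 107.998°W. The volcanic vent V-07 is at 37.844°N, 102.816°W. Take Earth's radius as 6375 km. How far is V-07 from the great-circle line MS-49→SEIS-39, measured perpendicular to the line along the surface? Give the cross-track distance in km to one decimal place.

461.9 km

δ₁₃ = central angle MS-49→V-07 = 0.178150 rad  (haversine)
θ₁₃ = bearing MS-49→V-07 = 355.124°,  θ₁₂ = bearing MS-49→SEIS-39 = 199.234°
dₓₜ = R·arcsin(sin δ₁₃ · sin(θ₁₃ − θ₁₂)) = 6375·arcsin(0.17721·sin(155.890°)) = 461.881 km
|dₓₜ| = 461.881 km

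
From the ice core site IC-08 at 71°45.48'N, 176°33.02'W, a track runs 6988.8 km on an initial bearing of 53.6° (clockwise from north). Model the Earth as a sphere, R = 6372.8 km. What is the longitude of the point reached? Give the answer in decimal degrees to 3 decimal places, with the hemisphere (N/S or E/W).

IC-08: φ = +71.75800°, λ = -176.55033°
δ = d/R = 6988.8/6372.8 = 1.096661 rad
φ₂ = arcsin(sin φ₁ cos δ + cos φ₁ sin δ cos θ)
   = arcsin(0.94974·0.45657 + 0.31303·0.88969·0.59342) = 36.79050°
λ₂ = λ₁ + atan2(sin θ sin δ cos φ₁, cos δ − sin φ₁ sin φ₂) = -59.95640°

59.956°W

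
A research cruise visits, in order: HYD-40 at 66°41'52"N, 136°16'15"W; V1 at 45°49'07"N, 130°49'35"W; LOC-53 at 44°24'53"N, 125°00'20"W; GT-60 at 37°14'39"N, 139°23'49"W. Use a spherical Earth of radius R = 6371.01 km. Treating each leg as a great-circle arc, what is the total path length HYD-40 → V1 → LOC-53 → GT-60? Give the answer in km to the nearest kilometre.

HYD-40: φ = +66.69778°, λ = -136.27083°
V1: φ = +45.81861°, λ = -130.82639°
LOC-53: φ = +44.41472°, λ = -125.00556°
GT-60: φ = +37.24417°, λ = -139.39694°
HYD-40→V1: c = 0.367884 rad, d = 2343.79 km
V1→LOC-53: c = 0.075741 rad, d = 482.54 km
LOC-53→GT-60: c = 0.227045 rad, d = 1446.50 km
Total = 2343.79 + 482.54 + 1446.50 = 4272.84 km

4273 km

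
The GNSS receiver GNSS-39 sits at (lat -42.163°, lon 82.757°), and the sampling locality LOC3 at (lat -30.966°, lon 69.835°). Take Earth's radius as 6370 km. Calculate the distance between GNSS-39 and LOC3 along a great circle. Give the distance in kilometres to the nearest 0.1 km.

Δφ = 11.1970°,  Δλ = -12.9220°
a = sin²(Δφ/2) + cos φ₁ cos φ₂ sin²(Δλ/2) = 0.017565
c = 2·arcsin(√a) = 0.265851 rad = 15.2322°
d = R·c = 6370 × 0.265851 = 1693.5 km

1693.5 km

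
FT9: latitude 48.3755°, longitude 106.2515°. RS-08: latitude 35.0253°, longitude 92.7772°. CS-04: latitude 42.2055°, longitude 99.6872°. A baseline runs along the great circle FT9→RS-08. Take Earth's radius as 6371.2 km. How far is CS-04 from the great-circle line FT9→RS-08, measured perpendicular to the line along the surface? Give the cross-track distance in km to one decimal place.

37.5 km

δ₁₃ = central angle FT9→CS-04 = 0.134402 rad  (haversine)
θ₁₃ = bearing FT9→CS-04 = 219.194°,  θ₁₂ = bearing FT9→RS-08 = 221.714°
dₓₜ = R·arcsin(sin δ₁₃ · sin(θ₁₃ − θ₁₂)) = 6371.2·arcsin(0.13400·sin(-2.520°)) = -37.537 km
|dₓₜ| = 37.537 km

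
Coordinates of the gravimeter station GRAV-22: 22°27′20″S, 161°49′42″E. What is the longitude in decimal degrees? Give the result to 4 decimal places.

161° + 49′/60 + 42″/3600 = 161 + 0.81667 + 0.01167 = 161.8283°

161.8283°E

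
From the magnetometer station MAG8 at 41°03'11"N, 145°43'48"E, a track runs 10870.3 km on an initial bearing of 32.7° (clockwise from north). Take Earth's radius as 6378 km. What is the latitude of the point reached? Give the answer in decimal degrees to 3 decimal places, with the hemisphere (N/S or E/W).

MAG8: φ = +41.05306°, λ = +145.73000°
δ = d/R = 10870.3/6378 = 1.704343 rad
φ₂ = arcsin(sin φ₁ cos δ + cos φ₁ sin δ cos θ)
   = arcsin(0.65676·-0.13315 + 0.75410·0.99110·0.84151) = 32.78492°
λ₂ = λ₁ + atan2(sin θ sin δ cos φ₁, cos δ − sin φ₁ sin φ₂) = -73.82948°

32.785°N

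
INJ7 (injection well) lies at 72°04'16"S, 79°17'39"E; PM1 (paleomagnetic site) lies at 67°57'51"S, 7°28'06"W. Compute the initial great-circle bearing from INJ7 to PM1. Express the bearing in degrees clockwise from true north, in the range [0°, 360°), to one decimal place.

INJ7: φ = -72.07111°, λ = +79.29417°
PM1: φ = -67.96417°, λ = -7.46833°
Δλ = -86.7625°
y = sin Δλ · cos φ₂ = -0.374588
x = cos φ₁ sin φ₂ − sin φ₁ cos φ₂ cos Δλ = -0.265189
θ = atan2(y, x) = -125.2966° → 234.7034° (mod 360°)

234.7°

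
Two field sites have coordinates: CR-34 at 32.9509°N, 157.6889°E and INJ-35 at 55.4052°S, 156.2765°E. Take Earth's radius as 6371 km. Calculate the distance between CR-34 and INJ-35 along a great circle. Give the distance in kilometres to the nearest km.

9826 km

Δφ = -88.3561°,  Δλ = -1.4124°
a = sin²(Δφ/2) + cos φ₁ cos φ₂ sin²(Δλ/2) = 0.485729
c = 2·arcsin(√a) = 1.542250 rad = 88.3644°
d = R·c = 6371 × 1.542250 = 9825.7 km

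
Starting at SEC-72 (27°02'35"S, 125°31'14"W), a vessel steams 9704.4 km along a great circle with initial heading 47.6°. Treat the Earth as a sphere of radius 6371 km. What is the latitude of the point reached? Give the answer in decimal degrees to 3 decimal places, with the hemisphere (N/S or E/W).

35.329°N

SEC-72: φ = -27.04306°, λ = -125.52056°
δ = d/R = 9704.4/6371 = 1.523215 rad
φ₂ = arcsin(sin φ₁ cos δ + cos φ₁ sin δ cos θ)
   = arcsin(-0.45466·0.04756 + 0.89067·0.99887·0.67430) = 35.32913°
λ₂ = λ₁ + atan2(sin θ sin δ cos φ₁, cos δ − sin φ₁ sin φ₂) = -60.81570°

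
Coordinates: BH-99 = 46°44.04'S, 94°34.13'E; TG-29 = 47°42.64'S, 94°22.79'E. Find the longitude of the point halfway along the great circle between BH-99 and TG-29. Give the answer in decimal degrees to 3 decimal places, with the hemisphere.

94.475°E

BH-99: φ = -46.73400°, λ = +94.56883°
TG-29: φ = -47.71067°, λ = +94.37983°
Bx = cos φ₂ cos Δλ = 0.672871,  By = cos φ₂ sin Δλ = -0.002220
φₘ = atan2(sin φ₁ + sin φ₂, √((cos φ₁ + Bx)² + By²)) = -47.22237°
λₘ = λ₁ + atan2(By, cos φ₁ + Bx) = 94.47520°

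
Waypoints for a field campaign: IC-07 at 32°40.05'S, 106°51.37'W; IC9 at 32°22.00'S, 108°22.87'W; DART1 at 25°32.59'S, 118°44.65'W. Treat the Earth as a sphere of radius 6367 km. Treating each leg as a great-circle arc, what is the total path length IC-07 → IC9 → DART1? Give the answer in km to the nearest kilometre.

1407 km

IC-07: φ = -32.66750°, λ = -106.85617°
IC9: φ = -32.36667°, λ = -108.38117°
DART1: φ = -25.54317°, λ = -118.74417°
IC-07→IC9: c = 0.023049 rad, d = 146.76 km
IC9→DART1: c = 0.197880 rad, d = 1259.90 km
Total = 146.76 + 1259.90 = 1406.66 km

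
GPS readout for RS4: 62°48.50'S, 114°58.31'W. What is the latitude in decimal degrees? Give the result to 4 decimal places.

62° + 48.50′/60 = 62 + 0.80833 = 62.8083°

62.8083°S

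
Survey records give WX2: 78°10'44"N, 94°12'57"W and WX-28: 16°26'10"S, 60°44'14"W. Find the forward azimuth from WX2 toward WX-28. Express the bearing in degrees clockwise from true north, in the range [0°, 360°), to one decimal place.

147.8°

WX2: φ = +78.17889°, λ = -94.21583°
WX-28: φ = -16.43611°, λ = -60.73722°
Δλ = 33.4786°
y = sin Δλ · cos φ₂ = 0.529084
x = cos φ₁ sin φ₂ − sin φ₁ cos φ₂ cos Δλ = -0.841004
θ = atan2(y, x) = 147.8256° → 147.8256° (mod 360°)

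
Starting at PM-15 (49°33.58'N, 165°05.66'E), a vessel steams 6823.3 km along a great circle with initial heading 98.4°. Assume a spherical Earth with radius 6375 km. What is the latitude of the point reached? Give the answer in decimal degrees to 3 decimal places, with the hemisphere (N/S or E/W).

PM-15: φ = +49.55967°, λ = +165.09433°
δ = d/R = 6823.3/6375 = 1.070322 rad
φ₂ = arcsin(sin φ₁ cos δ + cos φ₁ sin δ cos θ)
   = arcsin(0.76108·0.47984 + 0.64866·0.87735·-0.14608) = 16.38338°
λ₂ = λ₁ + atan2(sin θ sin δ cos φ₁, cos δ − sin φ₁ sin φ₂) = -130.12592°

16.383°N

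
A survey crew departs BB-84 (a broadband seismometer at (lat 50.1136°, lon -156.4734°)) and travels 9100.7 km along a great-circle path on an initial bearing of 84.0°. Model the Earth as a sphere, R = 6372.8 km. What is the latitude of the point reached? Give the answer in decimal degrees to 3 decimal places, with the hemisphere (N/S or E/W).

δ = d/R = 9100.7/6372.8 = 1.428054 rad
φ₂ = arcsin(sin φ₁ cos δ + cos φ₁ sin δ cos θ)
   = arcsin(0.76732·0.14226 + 0.64127·0.98983·0.10453) = 10.10813°
λ₂ = λ₁ + atan2(sin θ sin δ cos φ₁, cos δ − sin φ₁ sin φ₂) = -67.16220°

10.108°N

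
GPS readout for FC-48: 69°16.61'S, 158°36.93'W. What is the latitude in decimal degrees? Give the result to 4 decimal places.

69.2768°S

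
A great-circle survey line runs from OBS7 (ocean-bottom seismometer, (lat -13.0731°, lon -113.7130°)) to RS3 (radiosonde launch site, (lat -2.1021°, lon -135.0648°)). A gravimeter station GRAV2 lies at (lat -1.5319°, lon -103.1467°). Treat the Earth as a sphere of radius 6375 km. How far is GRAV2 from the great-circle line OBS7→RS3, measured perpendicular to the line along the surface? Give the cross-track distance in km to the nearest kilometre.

1652 km

δ₁₃ = central angle OBS7→GRAV2 = 0.271872 rad  (haversine)
θ₁₃ = bearing OBS7→GRAV2 = 43.049°,  θ₁₂ = bearing OBS7→RS3 = 295.660°
dₓₜ = R·arcsin(sin δ₁₃ · sin(θ₁₃ − θ₁₂)) = 6375·arcsin(0.26854·sin(-252.611°)) = 1652.109 km
|dₓₜ| = 1652.109 km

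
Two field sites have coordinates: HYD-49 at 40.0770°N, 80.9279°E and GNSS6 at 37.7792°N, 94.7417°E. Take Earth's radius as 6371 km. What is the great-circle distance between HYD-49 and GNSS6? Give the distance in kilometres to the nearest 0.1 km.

1220.6 km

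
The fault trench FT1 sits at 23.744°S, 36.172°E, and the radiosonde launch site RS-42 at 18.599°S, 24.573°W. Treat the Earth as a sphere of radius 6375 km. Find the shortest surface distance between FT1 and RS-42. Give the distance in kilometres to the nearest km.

Δφ = 5.1450°,  Δλ = -60.7450°
a = sin²(Δφ/2) + cos φ₁ cos φ₂ sin²(Δλ/2) = 0.223804
c = 2·arcsin(√a) = 0.985566 rad = 56.4688°
d = R·c = 6375 × 0.985566 = 6283.0 km

6283 km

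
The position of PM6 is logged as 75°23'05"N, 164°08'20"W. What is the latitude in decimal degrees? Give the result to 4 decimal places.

75.3847°N

75° + 23′/60 + 5″/3600 = 75 + 0.38333 + 0.00139 = 75.3847°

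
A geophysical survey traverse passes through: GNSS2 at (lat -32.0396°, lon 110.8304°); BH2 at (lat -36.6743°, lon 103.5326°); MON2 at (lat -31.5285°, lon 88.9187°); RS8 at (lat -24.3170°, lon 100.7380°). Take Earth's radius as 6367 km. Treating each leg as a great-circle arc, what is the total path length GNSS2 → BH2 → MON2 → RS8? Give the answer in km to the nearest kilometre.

3712 km

GNSS2→BH2: c = 0.132591 rad, d = 844.21 km
BH2→MON2: c = 0.229183 rad, d = 1459.21 km
MON2→RS8: c = 0.221263 rad, d = 1408.78 km
Total = 844.21 + 1459.21 + 1408.78 = 3712.20 km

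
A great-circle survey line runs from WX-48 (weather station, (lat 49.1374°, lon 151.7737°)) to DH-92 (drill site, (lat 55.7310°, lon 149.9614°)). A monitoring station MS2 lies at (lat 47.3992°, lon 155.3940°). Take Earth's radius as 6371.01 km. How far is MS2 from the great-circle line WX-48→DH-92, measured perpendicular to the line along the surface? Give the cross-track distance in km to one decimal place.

δ₁₃ = central angle WX-48→MS2 = 0.051850 rad  (haversine)
θ₁₃ = bearing WX-48→MS2 = 124.441°,  θ₁₂ = bearing WX-48→DH-92 = 351.201°
dₓₜ = R·arcsin(sin δ₁₃ · sin(θ₁₃ − θ₁₂)) = 6371.01·arcsin(0.05183·sin(-226.759°)) = 240.592 km
|dₓₜ| = 240.592 km

240.6 km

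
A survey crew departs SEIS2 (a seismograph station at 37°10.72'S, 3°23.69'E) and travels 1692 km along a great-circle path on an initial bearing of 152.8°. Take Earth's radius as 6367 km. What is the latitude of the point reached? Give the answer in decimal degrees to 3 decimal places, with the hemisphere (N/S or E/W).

SEIS2: φ = -37.17867°, λ = +3.39483°
δ = d/R = 1692/6367 = 0.265745 rad
φ₂ = arcsin(sin φ₁ cos δ + cos φ₁ sin δ cos θ)
   = arcsin(-0.60430·0.96490 + 0.79675·0.26263·-0.88942) = -50.28215°
λ₂ = λ₁ + atan2(sin θ sin δ cos φ₁, cos δ − sin φ₁ sin φ₂) = 14.22303°

50.282°S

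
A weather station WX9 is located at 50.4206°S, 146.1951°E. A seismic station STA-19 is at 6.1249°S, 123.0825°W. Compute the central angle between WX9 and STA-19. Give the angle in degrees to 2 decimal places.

85.74°

Δφ = 44.2957°,  Δλ = 90.7224°
a = sin²(Δφ/2) + cos φ₁ cos φ₂ sin²(Δλ/2) = 0.462876
c = 2·arcsin(√a) = 1.496480 rad = 85.7420°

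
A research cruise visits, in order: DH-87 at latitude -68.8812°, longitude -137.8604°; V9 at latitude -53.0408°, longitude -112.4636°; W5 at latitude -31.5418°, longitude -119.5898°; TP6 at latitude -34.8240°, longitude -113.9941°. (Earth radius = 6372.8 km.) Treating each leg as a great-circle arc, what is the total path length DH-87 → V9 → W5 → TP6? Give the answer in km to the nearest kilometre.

5293 km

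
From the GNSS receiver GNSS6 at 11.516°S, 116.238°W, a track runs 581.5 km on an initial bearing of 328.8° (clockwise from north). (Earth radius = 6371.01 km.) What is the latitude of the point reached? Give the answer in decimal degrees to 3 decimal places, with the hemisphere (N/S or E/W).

δ = d/R = 581.5/6371.01 = 0.091273 rad
φ₂ = arcsin(sin φ₁ cos δ + cos φ₁ sin δ cos θ)
   = arcsin(-0.19964·0.99584 + 0.97987·0.09115·0.85536) = -7.03161°
λ₂ = λ₁ + atan2(sin θ sin δ cos φ₁, cos δ − sin φ₁ sin φ₂) = -118.96482°

7.032°S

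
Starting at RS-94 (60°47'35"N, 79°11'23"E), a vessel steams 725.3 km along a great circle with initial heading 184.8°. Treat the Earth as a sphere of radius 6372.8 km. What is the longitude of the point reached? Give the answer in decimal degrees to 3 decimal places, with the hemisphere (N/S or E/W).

78.257°E

RS-94: φ = +60.79306°, λ = +79.18972°
δ = d/R = 725.3/6372.8 = 0.113812 rad
φ₂ = arcsin(sin φ₁ cos δ + cos φ₁ sin δ cos θ)
   = arcsin(0.87286·0.99353 + 0.48797·0.11357·-0.99649) = 54.29119°
λ₂ = λ₁ + atan2(sin θ sin δ cos φ₁, cos δ − sin φ₁ sin φ₂) = 78.25682°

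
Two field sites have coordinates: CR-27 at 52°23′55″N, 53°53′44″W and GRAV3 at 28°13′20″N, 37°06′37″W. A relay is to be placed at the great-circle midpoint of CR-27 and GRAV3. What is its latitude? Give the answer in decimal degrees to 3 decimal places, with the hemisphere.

CR-27: φ = +52.39861°, λ = -53.89556°
GRAV3: φ = +28.22222°, λ = -37.11028°
Bx = cos φ₂ cos Δλ = 0.843579,  By = cos φ₂ sin Δλ = 0.254455
φₘ = atan2(sin φ₁ + sin φ₂, √((cos φ₁ + Bx)² + By²)) = 40.60483°
λₘ = λ₁ + atan2(By, cos φ₁ + Bx) = -43.96740°

40.605°N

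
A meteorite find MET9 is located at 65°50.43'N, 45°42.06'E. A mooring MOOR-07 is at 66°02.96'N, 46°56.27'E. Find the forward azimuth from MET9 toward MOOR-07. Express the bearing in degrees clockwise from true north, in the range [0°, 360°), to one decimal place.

MET9: φ = +65.84050°, λ = +45.70100°
MOOR-07: φ = +66.04933°, λ = +46.93783°
Δλ = 1.2368°
y = sin Δλ · cos φ₂ = 0.008762
x = cos φ₁ sin φ₂ − sin φ₁ cos φ₂ cos Δλ = 0.003731
θ = atan2(y, x) = 66.9354° → 66.9354° (mod 360°)

66.9°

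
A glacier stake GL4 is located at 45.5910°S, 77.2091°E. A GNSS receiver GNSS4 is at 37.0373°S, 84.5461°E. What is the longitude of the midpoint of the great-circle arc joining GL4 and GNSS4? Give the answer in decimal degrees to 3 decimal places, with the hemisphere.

81.119°E

Bx = cos φ₂ cos Δλ = 0.791708,  By = cos φ₂ sin Δλ = 0.101940
φₘ = atan2(sin φ₁ + sin φ₂, √((cos φ₁ + Bx)² + By²)) = -41.37218°
λₘ = λ₁ + atan2(By, cos φ₁ + Bx) = 81.11907°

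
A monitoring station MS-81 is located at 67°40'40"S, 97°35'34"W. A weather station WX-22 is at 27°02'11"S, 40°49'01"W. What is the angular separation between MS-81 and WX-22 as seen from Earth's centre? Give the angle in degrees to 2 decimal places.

MS-81: φ = -67.67778°, λ = -97.59278°
WX-22: φ = -27.03639°, λ = -40.81694°
Δφ = 40.6414°,  Δλ = 56.7758°
a = sin²(Δφ/2) + cos φ₁ cos φ₂ sin²(Δλ/2) = 0.197071
c = 2·arcsin(√a) = 0.919953 rad = 52.7094°

52.71°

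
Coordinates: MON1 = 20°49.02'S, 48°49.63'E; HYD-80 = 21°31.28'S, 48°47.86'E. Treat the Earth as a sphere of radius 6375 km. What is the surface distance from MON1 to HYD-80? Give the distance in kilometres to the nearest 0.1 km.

MON1: φ = -20.81700°, λ = +48.82717°
HYD-80: φ = -21.52133°, λ = +48.79767°
Δφ = -0.7043°,  Δλ = -0.0295°
a = sin²(Δφ/2) + cos φ₁ cos φ₂ sin²(Δλ/2) = 0.000038
c = 2·arcsin(√a) = 0.012302 rad = 0.7049°
d = R·c = 6375 × 0.012302 = 78.4 km

78.4 km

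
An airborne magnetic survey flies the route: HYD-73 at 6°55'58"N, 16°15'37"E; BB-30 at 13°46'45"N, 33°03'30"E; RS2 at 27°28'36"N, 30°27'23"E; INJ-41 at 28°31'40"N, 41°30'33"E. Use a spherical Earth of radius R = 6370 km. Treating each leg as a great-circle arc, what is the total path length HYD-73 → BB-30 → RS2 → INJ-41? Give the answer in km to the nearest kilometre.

4625 km

HYD-73: φ = +6.93278°, λ = +16.26028°
BB-30: φ = +13.77917°, λ = +33.05833°
RS2: φ = +27.47667°, λ = +30.45639°
INJ-41: φ = +28.52778°, λ = +41.50917°
HYD-73→BB-30: c = 0.311974 rad, d = 1987.27 km
BB-30→RS2: c = 0.242790 rad, d = 1546.57 km
RS2→INJ-41: c = 0.171246 rad, d = 1090.84 km
Total = 1987.27 + 1546.57 + 1090.84 = 4624.68 km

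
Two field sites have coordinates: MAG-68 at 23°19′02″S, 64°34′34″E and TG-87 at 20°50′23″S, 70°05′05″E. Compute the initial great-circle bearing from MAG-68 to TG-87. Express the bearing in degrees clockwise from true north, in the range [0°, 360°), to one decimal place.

MAG-68: φ = -23.31722°, λ = +64.57611°
TG-87: φ = -20.83972°, λ = +70.08472°
Δλ = 5.5086°
y = sin Δλ · cos φ₂ = 0.089715
x = cos φ₁ sin φ₂ − sin φ₁ cos φ₂ cos Δλ = 0.041519
θ = atan2(y, x) = 65.1661° → 65.1661° (mod 360°)

65.2°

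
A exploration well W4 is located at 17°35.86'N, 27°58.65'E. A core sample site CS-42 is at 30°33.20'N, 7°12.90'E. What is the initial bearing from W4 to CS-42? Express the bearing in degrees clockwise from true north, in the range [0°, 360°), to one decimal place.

308.3°

W4: φ = +17.59767°, λ = +27.97750°
CS-42: φ = +30.55333°, λ = +7.21500°
Δλ = -20.7625°
y = sin Δλ · cos φ₂ = -0.305276
x = cos φ₁ sin φ₂ − sin φ₁ cos φ₂ cos Δλ = 0.241105
θ = atan2(y, x) = -51.6985° → 308.3015° (mod 360°)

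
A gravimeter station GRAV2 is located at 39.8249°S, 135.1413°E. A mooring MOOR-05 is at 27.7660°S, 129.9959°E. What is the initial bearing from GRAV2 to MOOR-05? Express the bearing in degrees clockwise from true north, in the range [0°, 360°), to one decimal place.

Δλ = -5.1454°
y = sin Δλ · cos φ₂ = -0.079357
x = cos φ₁ sin φ₂ − sin φ₁ cos φ₂ cos Δλ = 0.206633
θ = atan2(y, x) = -21.0092° → 338.9908° (mod 360°)

339.0°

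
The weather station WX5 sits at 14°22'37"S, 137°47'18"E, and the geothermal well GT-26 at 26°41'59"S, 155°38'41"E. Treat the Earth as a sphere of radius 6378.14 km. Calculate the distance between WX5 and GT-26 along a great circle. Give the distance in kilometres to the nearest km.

WX5: φ = -14.37694°, λ = +137.78833°
GT-26: φ = -26.69972°, λ = +155.64472°
Δφ = -12.3228°,  Δλ = 17.8564°
a = sin²(Δφ/2) + cos φ₁ cos φ₂ sin²(Δλ/2) = 0.032363
c = 2·arcsin(√a) = 0.361767 rad = 20.7277°
d = R·c = 6378.14 × 0.361767 = 2307.4 km

2307 km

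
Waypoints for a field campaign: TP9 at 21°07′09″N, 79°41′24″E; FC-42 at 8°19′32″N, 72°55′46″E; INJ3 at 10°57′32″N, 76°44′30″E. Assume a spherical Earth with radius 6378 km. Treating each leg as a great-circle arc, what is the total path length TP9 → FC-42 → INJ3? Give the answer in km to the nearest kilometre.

2109 km

TP9: φ = +21.11917°, λ = +79.69000°
FC-42: φ = +8.32556°, λ = +72.92944°
INJ3: φ = +10.95889°, λ = +76.74167°
TP9→FC-42: c = 0.250631 rad, d = 1598.52 km
FC-42→INJ3: c = 0.080089 rad, d = 510.81 km
Total = 1598.52 + 510.81 = 2109.33 km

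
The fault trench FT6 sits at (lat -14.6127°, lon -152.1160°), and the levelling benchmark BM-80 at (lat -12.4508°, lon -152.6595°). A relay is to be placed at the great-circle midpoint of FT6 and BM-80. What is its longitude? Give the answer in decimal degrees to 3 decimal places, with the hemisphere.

152.389°W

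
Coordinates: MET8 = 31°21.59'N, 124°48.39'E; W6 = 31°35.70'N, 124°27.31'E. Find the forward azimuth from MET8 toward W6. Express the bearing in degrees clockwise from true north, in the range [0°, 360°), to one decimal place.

MET8: φ = +31.35983°, λ = +124.80650°
W6: φ = +31.59500°, λ = +124.45517°
Δλ = -0.3513°
y = sin Δλ · cos φ₂ = -0.005223
x = cos φ₁ sin φ₂ − sin φ₁ cos φ₂ cos Δλ = 0.004113
θ = atan2(y, x) = -51.7818° → 308.2182° (mod 360°)

308.2°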